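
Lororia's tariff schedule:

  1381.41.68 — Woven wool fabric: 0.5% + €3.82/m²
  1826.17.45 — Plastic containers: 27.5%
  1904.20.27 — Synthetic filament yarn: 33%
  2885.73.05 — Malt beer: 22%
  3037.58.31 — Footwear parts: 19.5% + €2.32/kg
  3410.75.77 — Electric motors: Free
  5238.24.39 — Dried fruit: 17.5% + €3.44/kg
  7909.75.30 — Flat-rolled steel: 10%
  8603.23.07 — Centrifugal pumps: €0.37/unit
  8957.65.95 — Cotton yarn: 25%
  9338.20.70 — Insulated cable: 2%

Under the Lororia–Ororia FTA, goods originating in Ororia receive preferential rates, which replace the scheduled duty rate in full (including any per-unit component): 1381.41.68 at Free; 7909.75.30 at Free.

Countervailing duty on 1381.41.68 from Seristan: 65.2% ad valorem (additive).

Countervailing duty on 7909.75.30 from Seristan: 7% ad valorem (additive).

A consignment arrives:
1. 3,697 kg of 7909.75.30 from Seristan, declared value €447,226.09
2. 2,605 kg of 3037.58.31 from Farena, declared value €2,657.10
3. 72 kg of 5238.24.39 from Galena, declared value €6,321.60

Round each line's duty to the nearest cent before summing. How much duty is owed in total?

Line 1 (7909.75.30, Seristan, 3,697 kg, €447,226.09):
Base rate for 7909.75.30 is 10%.
7909.75.30 has an FTA preferential rate, but origin Seristan is not Ororia; base rate stands.
Additional duty on 7909.75.30 from Seristan: +7%. Applied ad valorem rate: 10% + 7% = 17%.
Duty = €447,226.09 × 17% = €76,028.44.
Line 2 (3037.58.31, Farena, 2,605 kg, €2,657.10):
Base rate for 3037.58.31 is 19.5% + €2.32/kg.
Duty = €2,657.10 × 19.5% + 2,605 × €2.32 = €6,561.73.
Line 3 (5238.24.39, Galena, 72 kg, €6,321.60):
Base rate for 5238.24.39 is 17.5% + €3.44/kg.
Duty = €6,321.60 × 17.5% + 72 × €3.44 = €1,353.96.
Total = €76,028.44 + €6,561.73 + €1,353.96 = €83,944.13.

€83,944.13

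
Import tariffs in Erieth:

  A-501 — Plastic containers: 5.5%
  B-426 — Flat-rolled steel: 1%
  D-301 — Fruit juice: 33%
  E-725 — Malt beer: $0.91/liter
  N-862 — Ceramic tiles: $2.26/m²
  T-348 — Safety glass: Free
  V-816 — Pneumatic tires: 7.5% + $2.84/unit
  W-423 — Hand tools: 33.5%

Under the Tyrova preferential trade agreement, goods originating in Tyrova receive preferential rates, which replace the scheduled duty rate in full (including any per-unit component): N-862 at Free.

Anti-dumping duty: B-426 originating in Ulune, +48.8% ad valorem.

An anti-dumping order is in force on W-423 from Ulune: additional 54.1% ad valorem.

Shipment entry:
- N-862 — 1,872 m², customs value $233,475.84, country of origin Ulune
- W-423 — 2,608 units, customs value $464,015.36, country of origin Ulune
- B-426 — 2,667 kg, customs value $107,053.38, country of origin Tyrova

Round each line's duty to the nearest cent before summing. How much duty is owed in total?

Line 1 (N-862, Ulune, 1,872 m², $233,475.84):
Base rate for N-862 is $2.26/m².
N-862 has an FTA preferential rate, but origin Ulune is not Tyrova; base rate stands.
Duty = 1,872 × $2.26 = $4,230.72.
Line 2 (W-423, Ulune, 2,608 units, $464,015.36):
Base rate for W-423 is 33.5%.
Additional duty on W-423 from Ulune: +54.1%. Applied ad valorem rate: 33.5% + 54.1% = 87.6%.
Duty = $464,015.36 × 87.6% = $406,477.46.
Line 3 (B-426, Tyrova, 2,667 kg, $107,053.38):
Base rate for B-426 is 1%.
Origin Tyrova is the FTA partner but B-426 is not on the preference list; base rate stands.
The additional-duty order on B-426 targets Ulune, not Tyrova; it does not apply.
Duty = $107,053.38 × 1% = $1,070.53.
Total = $4,230.72 + $406,477.46 + $1,070.53 = $411,778.71.

$411,778.71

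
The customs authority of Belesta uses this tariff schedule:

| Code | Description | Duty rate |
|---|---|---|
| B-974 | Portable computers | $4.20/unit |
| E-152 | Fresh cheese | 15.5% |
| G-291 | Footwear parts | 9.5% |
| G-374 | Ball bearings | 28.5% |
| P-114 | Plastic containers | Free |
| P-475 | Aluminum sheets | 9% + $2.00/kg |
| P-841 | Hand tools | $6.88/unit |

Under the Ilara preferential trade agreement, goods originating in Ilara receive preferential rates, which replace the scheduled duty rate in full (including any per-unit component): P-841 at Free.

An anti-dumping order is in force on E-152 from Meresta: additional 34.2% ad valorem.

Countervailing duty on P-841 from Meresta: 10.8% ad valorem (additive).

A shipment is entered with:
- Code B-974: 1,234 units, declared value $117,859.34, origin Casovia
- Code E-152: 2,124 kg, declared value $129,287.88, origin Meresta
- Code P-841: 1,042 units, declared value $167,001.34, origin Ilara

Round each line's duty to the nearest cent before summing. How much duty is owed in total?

Line 1 (B-974, Casovia, 1,234 units, $117,859.34):
Base rate for B-974 is $4.20/unit.
Duty = 1,234 × $4.20 = $5,182.80.
Line 2 (E-152, Meresta, 2,124 kg, $129,287.88):
Base rate for E-152 is 15.5%.
Additional duty on E-152 from Meresta: +34.2%. Applied ad valorem rate: 15.5% + 34.2% = 49.7%.
Duty = $129,287.88 × 49.7% = $64,256.08.
Line 3 (P-841, Ilara, 1,042 units, $167,001.34):
Base rate for P-841 is $6.88/unit.
Origin Ilara qualifies under the Belesta–Ilara agreement and P-841 is covered: preferential rate Free applies instead.
The additional-duty order on P-841 targets Meresta, not Ilara; it does not apply.
Duty = $167,001.34 × 0% = $0.00.
Total = $5,182.80 + $64,256.08 + $0.00 = $69,438.88.

$69,438.88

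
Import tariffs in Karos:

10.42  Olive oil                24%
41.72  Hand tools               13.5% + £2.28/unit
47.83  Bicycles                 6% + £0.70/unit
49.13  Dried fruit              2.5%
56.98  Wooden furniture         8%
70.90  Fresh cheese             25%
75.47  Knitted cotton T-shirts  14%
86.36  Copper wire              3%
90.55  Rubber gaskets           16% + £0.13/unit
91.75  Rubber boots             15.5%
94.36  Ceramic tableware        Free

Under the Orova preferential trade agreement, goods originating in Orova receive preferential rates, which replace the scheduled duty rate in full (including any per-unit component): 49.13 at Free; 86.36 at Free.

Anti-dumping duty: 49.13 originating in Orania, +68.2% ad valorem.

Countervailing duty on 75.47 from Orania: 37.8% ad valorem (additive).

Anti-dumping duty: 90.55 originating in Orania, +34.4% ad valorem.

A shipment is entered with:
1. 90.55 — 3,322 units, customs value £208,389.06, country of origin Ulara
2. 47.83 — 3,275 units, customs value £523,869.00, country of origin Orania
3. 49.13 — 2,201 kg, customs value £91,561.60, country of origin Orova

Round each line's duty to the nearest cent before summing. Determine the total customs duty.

£67,498.75

Line 1 (90.55, Ulara, 3,322 units, £208,389.06):
Base rate for 90.55 is 16% + £0.13/unit.
The additional-duty order on 90.55 targets Orania, not Ulara; it does not apply.
Duty = £208,389.06 × 16% + 3,322 × £0.13 = £33,774.11.
Line 2 (47.83, Orania, 3,275 units, £523,869.00):
Base rate for 47.83 is 6% + £0.70/unit.
Duty = £523,869.00 × 6% + 3,275 × £0.70 = £33,724.64.
Line 3 (49.13, Orova, 2,201 kg, £91,561.60):
Base rate for 49.13 is 2.5%.
Origin Orova qualifies under the Karos–Orova agreement and 49.13 is covered: preferential rate Free applies instead.
The additional-duty order on 49.13 targets Orania, not Orova; it does not apply.
Duty = £91,561.60 × 0% = £0.00.
Total = £33,774.11 + £33,724.64 + £0.00 = £67,498.75.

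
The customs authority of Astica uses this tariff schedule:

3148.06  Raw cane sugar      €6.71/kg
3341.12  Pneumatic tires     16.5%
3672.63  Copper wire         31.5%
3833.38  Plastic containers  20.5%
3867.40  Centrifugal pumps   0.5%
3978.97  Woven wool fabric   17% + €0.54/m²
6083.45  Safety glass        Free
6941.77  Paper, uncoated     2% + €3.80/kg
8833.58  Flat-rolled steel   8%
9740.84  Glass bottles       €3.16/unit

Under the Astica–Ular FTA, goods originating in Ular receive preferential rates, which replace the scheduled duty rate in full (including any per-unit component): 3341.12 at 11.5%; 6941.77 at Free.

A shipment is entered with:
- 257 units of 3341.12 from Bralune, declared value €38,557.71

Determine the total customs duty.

€6,362.02

Line 1 (3341.12, Bralune, 257 units, €38,557.71):
Base rate for 3341.12 is 16.5%.
3341.12 has an FTA preferential rate, but origin Bralune is not Ular; base rate stands.
Duty = €38,557.71 × 16.5% = €6,362.02.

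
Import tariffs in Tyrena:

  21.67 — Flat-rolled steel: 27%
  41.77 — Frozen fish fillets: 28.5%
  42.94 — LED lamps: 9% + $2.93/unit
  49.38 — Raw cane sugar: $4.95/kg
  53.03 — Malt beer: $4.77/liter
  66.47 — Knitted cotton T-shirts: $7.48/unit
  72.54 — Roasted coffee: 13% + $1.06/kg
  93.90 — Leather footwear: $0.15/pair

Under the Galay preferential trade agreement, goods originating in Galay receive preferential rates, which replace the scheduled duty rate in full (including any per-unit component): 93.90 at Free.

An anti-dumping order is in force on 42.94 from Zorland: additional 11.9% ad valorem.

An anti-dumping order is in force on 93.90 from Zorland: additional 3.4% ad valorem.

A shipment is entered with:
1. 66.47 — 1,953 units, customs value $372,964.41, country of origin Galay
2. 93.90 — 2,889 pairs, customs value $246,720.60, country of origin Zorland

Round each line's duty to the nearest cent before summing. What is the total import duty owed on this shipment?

Line 1 (66.47, Galay, 1,953 units, $372,964.41):
Base rate for 66.47 is $7.48/unit.
Origin Galay is the FTA partner but 66.47 is not on the preference list; base rate stands.
Duty = 1,953 × $7.48 = $14,608.44.
Line 2 (93.90, Zorland, 2,889 pairs, $246,720.60):
Base rate for 93.90 is $0.15/pair.
93.90 has an FTA preferential rate, but origin Zorland is not Galay; base rate stands.
Additional duty on 93.90 from Zorland: +3.4% ad valorem. Applied ad valorem rate = 3.4%.
Duty = $246,720.60 × 3.4% + 2,889 × $0.15 = $8,821.85.
Total = $14,608.44 + $8,821.85 = $23,430.29.

$23,430.29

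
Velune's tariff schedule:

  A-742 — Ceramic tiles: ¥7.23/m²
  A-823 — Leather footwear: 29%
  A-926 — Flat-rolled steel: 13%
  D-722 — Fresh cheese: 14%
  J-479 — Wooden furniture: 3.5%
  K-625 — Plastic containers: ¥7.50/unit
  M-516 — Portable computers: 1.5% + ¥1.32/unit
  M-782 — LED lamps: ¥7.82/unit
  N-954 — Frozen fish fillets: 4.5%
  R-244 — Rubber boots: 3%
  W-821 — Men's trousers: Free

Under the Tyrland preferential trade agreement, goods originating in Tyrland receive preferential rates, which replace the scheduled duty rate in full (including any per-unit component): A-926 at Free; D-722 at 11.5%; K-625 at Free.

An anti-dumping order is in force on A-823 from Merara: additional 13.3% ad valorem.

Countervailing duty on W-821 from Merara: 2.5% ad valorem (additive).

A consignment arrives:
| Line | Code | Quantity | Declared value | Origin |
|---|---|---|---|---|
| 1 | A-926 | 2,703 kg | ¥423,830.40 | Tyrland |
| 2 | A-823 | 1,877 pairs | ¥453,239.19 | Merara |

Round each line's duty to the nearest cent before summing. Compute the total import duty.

¥191,720.18

Line 1 (A-926, Tyrland, 2,703 kg, ¥423,830.40):
Base rate for A-926 is 13%.
Origin Tyrland qualifies under the Velune–Tyrland agreement and A-926 is covered: preferential rate Free applies instead.
Duty = ¥423,830.40 × 0% = ¥0.00.
Line 2 (A-823, Merara, 1,877 pairs, ¥453,239.19):
Base rate for A-823 is 29%.
Additional duty on A-823 from Merara: +13.3%. Applied ad valorem rate: 29% + 13.3% = 42.3%.
Duty = ¥453,239.19 × 42.3% = ¥191,720.18.
Total = ¥0.00 + ¥191,720.18 = ¥191,720.18.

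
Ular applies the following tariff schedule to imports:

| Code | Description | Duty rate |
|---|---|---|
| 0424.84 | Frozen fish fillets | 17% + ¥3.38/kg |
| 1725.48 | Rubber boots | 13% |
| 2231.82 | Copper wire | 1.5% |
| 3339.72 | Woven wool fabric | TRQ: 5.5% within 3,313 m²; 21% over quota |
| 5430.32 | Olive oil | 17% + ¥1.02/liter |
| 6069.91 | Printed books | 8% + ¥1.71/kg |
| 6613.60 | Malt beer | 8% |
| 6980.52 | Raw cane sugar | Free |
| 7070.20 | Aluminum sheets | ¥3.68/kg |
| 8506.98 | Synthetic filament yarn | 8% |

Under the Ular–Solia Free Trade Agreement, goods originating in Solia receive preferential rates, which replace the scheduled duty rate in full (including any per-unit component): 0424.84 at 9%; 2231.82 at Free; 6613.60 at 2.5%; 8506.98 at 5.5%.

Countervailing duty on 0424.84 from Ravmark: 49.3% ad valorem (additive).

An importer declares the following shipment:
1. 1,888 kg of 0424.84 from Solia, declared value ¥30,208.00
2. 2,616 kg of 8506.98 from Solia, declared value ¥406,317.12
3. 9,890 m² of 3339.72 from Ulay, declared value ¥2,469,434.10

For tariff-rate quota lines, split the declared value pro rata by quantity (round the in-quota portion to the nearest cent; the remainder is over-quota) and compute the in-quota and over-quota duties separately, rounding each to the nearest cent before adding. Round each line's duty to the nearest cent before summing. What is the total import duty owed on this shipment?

Line 1 (0424.84, Solia, 1,888 kg, ¥30,208.00):
Base rate for 0424.84 is 17% + ¥3.38/kg.
Origin Solia qualifies under the Ular–Solia agreement and 0424.84 is covered: preferential rate 9% applies instead.
The additional-duty order on 0424.84 targets Ravmark, not Solia; it does not apply.
Duty = ¥30,208.00 × 9% = ¥2,718.72.
Line 2 (8506.98, Solia, 2,616 kg, ¥406,317.12):
Base rate for 8506.98 is 8%.
Origin Solia qualifies under the Ular–Solia agreement and 8506.98 is covered: preferential rate 5.5% applies instead.
Duty = ¥406,317.12 × 5.5% = ¥22,347.44.
Line 3 (3339.72, Ulay, 9,890 m², ¥2,469,434.10):
Code 3339.72 is under a tariff-rate quota (threshold 3,313 m²). In-quota: 3,313 m² at 5.5%; over-quota: 6,577 m² at 21%.
Pro-rata value split: in-quota = ¥2,469,434.10 × 3,313/9,890 = ¥827,222.97; over-quota = ¥2,469,434.10 − ¥827,222.97 = ¥1,642,211.13.
In-quota duty = ¥827,222.97 × 5.5% = ¥45,497.26. Over-quota duty = ¥1,642,211.13 × 21% = ¥344,864.34.
Line duty = ¥45,497.26 + ¥344,864.34 = ¥390,361.60.
Total = ¥2,718.72 + ¥22,347.44 + ¥390,361.60 = ¥415,427.76.

¥415,427.76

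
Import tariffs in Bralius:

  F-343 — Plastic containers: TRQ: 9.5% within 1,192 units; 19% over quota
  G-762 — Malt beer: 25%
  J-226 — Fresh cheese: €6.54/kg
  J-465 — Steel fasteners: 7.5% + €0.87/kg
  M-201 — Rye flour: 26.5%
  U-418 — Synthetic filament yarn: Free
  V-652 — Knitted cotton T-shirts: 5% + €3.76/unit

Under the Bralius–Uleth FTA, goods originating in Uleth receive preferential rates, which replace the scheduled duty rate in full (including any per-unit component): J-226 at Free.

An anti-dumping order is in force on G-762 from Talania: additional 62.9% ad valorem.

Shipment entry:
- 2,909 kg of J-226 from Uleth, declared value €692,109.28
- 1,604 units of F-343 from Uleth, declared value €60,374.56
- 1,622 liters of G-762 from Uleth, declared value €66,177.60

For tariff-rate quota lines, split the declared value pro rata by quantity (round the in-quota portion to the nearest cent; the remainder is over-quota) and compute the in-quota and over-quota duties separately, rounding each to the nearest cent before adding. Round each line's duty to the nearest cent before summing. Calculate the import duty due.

Line 1 (J-226, Uleth, 2,909 kg, €692,109.28):
Base rate for J-226 is €6.54/kg.
Origin Uleth qualifies under the Bralius–Uleth agreement and J-226 is covered: preferential rate Free applies instead.
Duty = €692,109.28 × 0% = €0.00.
Line 2 (F-343, Uleth, 1,604 units, €60,374.56):
Code F-343 is under a tariff-rate quota (threshold 1,192 units). In-quota: 1,192 units at 9.5%; over-quota: 412 units at 19%.
Pro-rata value split: in-quota = €60,374.56 × 1,192/1,604 = €44,866.88; over-quota = €60,374.56 − €44,866.88 = €15,507.68.
In-quota duty = €44,866.88 × 9.5% = €4,262.35. Over-quota duty = €15,507.68 × 19% = €2,946.46.
Line duty = €4,262.35 + €2,946.46 = €7,208.81.
Line 3 (G-762, Uleth, 1,622 liters, €66,177.60):
Base rate for G-762 is 25%.
Origin Uleth is the FTA partner but G-762 is not on the preference list; base rate stands.
The additional-duty order on G-762 targets Talania, not Uleth; it does not apply.
Duty = €66,177.60 × 25% = €16,544.40.
Total = €0.00 + €7,208.81 + €16,544.40 = €23,753.21.

€23,753.21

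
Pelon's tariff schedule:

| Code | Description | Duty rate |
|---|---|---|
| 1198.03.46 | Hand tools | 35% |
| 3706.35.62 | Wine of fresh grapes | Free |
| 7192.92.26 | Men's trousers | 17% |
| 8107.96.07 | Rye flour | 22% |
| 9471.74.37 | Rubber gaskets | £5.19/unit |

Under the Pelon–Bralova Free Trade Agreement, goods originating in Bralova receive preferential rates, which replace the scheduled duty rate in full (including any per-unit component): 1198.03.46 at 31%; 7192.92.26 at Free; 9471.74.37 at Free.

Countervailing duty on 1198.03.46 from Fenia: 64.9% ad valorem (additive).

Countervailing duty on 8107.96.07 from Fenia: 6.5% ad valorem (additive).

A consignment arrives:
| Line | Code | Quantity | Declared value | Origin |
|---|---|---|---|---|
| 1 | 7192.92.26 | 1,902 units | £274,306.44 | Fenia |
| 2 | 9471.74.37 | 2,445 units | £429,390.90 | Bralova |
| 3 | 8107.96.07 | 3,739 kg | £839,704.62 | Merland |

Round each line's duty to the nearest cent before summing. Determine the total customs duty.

£231,367.11

Line 1 (7192.92.26, Fenia, 1,902 units, £274,306.44):
Base rate for 7192.92.26 is 17%.
7192.92.26 has an FTA preferential rate, but origin Fenia is not Bralova; base rate stands.
Duty = £274,306.44 × 17% = £46,632.09.
Line 2 (9471.74.37, Bralova, 2,445 units, £429,390.90):
Base rate for 9471.74.37 is £5.19/unit.
Origin Bralova qualifies under the Pelon–Bralova agreement and 9471.74.37 is covered: preferential rate Free applies instead.
Duty = £429,390.90 × 0% = £0.00.
Line 3 (8107.96.07, Merland, 3,739 kg, £839,704.62):
Base rate for 8107.96.07 is 22%.
The additional-duty order on 8107.96.07 targets Fenia, not Merland; it does not apply.
Duty = £839,704.62 × 22% = £184,735.02.
Total = £46,632.09 + £0.00 + £184,735.02 = £231,367.11.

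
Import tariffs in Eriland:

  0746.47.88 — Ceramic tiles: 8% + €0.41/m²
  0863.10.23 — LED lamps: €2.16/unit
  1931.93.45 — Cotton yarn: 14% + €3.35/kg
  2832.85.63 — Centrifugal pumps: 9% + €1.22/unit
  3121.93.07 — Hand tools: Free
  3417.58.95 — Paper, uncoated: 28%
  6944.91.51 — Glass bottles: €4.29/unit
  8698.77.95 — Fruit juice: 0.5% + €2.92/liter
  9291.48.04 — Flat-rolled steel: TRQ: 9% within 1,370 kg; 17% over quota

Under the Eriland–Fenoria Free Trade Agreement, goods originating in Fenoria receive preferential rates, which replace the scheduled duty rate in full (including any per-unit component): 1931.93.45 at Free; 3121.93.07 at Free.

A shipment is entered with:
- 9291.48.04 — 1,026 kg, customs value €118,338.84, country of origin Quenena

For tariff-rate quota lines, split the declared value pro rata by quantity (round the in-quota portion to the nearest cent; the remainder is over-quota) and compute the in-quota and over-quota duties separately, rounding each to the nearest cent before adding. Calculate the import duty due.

Line 1 (9291.48.04, Quenena, 1,026 kg, €118,338.84):
Code 9291.48.04 is under a tariff-rate quota (threshold 1,370 kg). Quantity 1,026 kg is within the quota, so the in-quota rate 9% applies to the full value.
Duty = €118,338.84 × 9% = €10,650.50.

€10,650.50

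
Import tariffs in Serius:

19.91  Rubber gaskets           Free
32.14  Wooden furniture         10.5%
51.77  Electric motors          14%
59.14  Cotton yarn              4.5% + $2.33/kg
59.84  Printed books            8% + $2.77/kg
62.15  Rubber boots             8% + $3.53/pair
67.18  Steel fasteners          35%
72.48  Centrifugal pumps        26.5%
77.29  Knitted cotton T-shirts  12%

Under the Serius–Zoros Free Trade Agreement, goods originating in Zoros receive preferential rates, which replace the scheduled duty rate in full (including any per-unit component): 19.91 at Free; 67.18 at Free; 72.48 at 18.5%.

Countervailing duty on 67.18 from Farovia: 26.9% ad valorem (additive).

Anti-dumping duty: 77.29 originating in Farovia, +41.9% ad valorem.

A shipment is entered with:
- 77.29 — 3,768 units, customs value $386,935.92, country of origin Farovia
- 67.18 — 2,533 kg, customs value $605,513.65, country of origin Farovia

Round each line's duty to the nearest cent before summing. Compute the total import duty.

Line 1 (77.29, Farovia, 3,768 units, $386,935.92):
Base rate for 77.29 is 12%.
Additional duty on 77.29 from Farovia: +41.9%. Applied ad valorem rate: 12% + 41.9% = 53.9%.
Duty = $386,935.92 × 53.9% = $208,558.46.
Line 2 (67.18, Farovia, 2,533 kg, $605,513.65):
Base rate for 67.18 is 35%.
67.18 has an FTA preferential rate, but origin Farovia is not Zoros; base rate stands.
Additional duty on 67.18 from Farovia: +26.9%. Applied ad valorem rate: 35% + 26.9% = 61.9%.
Duty = $605,513.65 × 61.9% = $374,812.95.
Total = $208,558.46 + $374,812.95 = $583,371.41.

$583,371.41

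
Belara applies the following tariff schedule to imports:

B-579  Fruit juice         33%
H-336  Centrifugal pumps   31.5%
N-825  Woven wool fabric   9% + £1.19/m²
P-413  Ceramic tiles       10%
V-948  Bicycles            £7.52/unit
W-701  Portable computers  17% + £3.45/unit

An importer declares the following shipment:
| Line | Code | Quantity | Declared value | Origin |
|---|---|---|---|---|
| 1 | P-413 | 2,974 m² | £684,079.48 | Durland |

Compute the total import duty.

Line 1 (P-413, Durland, 2,974 m², £684,079.48):
Base rate for P-413 is 10%.
Duty = £684,079.48 × 10% = £68,407.95.

£68,407.95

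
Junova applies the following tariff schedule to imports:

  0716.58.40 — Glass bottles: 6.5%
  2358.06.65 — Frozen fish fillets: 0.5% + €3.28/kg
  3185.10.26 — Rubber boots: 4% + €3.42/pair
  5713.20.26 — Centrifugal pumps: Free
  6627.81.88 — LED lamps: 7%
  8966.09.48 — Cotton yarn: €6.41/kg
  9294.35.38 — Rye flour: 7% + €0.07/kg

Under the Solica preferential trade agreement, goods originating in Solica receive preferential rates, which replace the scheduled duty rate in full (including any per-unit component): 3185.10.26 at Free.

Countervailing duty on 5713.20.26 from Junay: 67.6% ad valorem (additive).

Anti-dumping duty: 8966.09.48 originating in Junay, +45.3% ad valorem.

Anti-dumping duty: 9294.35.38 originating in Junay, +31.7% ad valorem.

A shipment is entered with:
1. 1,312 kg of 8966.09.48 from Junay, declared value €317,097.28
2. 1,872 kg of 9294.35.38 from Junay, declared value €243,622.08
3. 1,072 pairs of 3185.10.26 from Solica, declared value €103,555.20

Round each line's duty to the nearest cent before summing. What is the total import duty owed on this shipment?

€246,467.77

Line 1 (8966.09.48, Junay, 1,312 kg, €317,097.28):
Base rate for 8966.09.48 is €6.41/kg.
Additional duty on 8966.09.48 from Junay: +45.3% ad valorem. Applied ad valorem rate = 45.3%.
Duty = €317,097.28 × 45.3% + 1,312 × €6.41 = €152,054.99.
Line 2 (9294.35.38, Junay, 1,872 kg, €243,622.08):
Base rate for 9294.35.38 is 7% + €0.07/kg.
Additional duty on 9294.35.38 from Junay: +31.7%. Applied ad valorem rate: 7% + 31.7% = 38.7%.
Duty = €243,622.08 × 38.7% + 1,872 × €0.07 = €94,412.78.
Line 3 (3185.10.26, Solica, 1,072 pairs, €103,555.20):
Base rate for 3185.10.26 is 4% + €3.42/pair.
Origin Solica qualifies under the Junova–Solica agreement and 3185.10.26 is covered: preferential rate Free applies instead.
Duty = €103,555.20 × 0% = €0.00.
Total = €152,054.99 + €94,412.78 + €0.00 = €246,467.77.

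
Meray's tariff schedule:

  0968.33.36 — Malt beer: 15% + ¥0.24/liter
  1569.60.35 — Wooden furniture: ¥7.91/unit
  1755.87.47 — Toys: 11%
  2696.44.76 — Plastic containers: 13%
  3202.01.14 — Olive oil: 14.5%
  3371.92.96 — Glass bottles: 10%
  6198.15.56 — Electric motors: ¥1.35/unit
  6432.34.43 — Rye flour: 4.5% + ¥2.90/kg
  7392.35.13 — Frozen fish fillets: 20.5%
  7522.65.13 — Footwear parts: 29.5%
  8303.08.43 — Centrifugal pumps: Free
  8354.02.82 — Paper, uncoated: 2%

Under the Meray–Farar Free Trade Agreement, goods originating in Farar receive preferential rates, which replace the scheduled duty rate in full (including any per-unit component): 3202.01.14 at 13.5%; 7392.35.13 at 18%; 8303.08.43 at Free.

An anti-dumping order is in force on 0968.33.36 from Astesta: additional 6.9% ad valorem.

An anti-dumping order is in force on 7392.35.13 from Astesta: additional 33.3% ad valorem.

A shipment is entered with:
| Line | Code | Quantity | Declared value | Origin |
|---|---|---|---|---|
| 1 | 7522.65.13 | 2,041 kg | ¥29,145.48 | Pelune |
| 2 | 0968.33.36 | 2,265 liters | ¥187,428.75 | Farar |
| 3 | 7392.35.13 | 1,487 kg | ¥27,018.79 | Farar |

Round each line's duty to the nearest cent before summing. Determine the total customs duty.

¥42,119.21

Line 1 (7522.65.13, Pelune, 2,041 kg, ¥29,145.48):
Base rate for 7522.65.13 is 29.5%.
Duty = ¥29,145.48 × 29.5% = ¥8,597.92.
Line 2 (0968.33.36, Farar, 2,265 liters, ¥187,428.75):
Base rate for 0968.33.36 is 15% + ¥0.24/liter.
Origin Farar is the FTA partner but 0968.33.36 is not on the preference list; base rate stands.
The additional-duty order on 0968.33.36 targets Astesta, not Farar; it does not apply.
Duty = ¥187,428.75 × 15% + 2,265 × ¥0.24 = ¥28,657.91.
Line 3 (7392.35.13, Farar, 1,487 kg, ¥27,018.79):
Base rate for 7392.35.13 is 20.5%.
Origin Farar qualifies under the Meray–Farar agreement and 7392.35.13 is covered: preferential rate 18% applies instead.
The additional-duty order on 7392.35.13 targets Astesta, not Farar; it does not apply.
Duty = ¥27,018.79 × 18% = ¥4,863.38.
Total = ¥8,597.92 + ¥28,657.91 + ¥4,863.38 = ¥42,119.21.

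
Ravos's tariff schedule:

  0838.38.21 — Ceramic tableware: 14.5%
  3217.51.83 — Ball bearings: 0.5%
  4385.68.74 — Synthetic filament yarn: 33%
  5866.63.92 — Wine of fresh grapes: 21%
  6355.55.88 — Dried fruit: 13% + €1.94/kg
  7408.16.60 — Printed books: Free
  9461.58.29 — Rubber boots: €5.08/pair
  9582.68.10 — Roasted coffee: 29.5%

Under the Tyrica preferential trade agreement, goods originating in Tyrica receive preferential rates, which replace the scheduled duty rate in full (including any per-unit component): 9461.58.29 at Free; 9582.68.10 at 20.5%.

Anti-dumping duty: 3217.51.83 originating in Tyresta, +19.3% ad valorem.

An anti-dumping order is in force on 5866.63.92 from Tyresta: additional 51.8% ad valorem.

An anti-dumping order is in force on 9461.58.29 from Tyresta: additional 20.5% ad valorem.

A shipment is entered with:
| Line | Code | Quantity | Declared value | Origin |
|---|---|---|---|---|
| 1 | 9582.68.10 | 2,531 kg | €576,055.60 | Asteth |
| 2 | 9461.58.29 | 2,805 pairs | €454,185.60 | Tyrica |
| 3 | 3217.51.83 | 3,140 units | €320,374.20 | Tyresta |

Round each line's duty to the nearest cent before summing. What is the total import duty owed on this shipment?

€233,370.49

Line 1 (9582.68.10, Asteth, 2,531 kg, €576,055.60):
Base rate for 9582.68.10 is 29.5%.
9582.68.10 has an FTA preferential rate, but origin Asteth is not Tyrica; base rate stands.
Duty = €576,055.60 × 29.5% = €169,936.40.
Line 2 (9461.58.29, Tyrica, 2,805 pairs, €454,185.60):
Base rate for 9461.58.29 is €5.08/pair.
Origin Tyrica qualifies under the Ravos–Tyrica agreement and 9461.58.29 is covered: preferential rate Free applies instead.
The additional-duty order on 9461.58.29 targets Tyresta, not Tyrica; it does not apply.
Duty = €454,185.60 × 0% = €0.00.
Line 3 (3217.51.83, Tyresta, 3,140 units, €320,374.20):
Base rate for 3217.51.83 is 0.5%.
Additional duty on 3217.51.83 from Tyresta: +19.3%. Applied ad valorem rate: 0.5% + 19.3% = 19.8%.
Duty = €320,374.20 × 19.8% = €63,434.09.
Total = €169,936.40 + €0.00 + €63,434.09 = €233,370.49.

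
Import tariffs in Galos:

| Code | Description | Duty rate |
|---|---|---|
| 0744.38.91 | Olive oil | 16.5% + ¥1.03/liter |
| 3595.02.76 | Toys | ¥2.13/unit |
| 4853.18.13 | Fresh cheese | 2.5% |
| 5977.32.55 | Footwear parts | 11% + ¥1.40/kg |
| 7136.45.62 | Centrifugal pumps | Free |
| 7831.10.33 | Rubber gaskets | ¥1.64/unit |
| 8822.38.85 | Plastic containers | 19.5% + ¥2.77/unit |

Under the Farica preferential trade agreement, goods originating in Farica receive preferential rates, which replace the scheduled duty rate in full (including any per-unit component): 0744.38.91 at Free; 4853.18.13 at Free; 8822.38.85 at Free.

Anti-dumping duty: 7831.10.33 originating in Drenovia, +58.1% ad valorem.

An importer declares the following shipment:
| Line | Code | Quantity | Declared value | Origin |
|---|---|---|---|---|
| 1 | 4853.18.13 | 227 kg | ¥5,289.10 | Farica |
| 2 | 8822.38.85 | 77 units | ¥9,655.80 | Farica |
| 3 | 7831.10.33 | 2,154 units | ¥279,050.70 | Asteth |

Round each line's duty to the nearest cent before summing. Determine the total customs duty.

Line 1 (4853.18.13, Farica, 227 kg, ¥5,289.10):
Base rate for 4853.18.13 is 2.5%.
Origin Farica qualifies under the Galos–Farica agreement and 4853.18.13 is covered: preferential rate Free applies instead.
Duty = ¥5,289.10 × 0% = ¥0.00.
Line 2 (8822.38.85, Farica, 77 units, ¥9,655.80):
Base rate for 8822.38.85 is 19.5% + ¥2.77/unit.
Origin Farica qualifies under the Galos–Farica agreement and 8822.38.85 is covered: preferential rate Free applies instead.
Duty = ¥9,655.80 × 0% = ¥0.00.
Line 3 (7831.10.33, Asteth, 2,154 units, ¥279,050.70):
Base rate for 7831.10.33 is ¥1.64/unit.
The additional-duty order on 7831.10.33 targets Drenovia, not Asteth; it does not apply.
Duty = 2,154 × ¥1.64 = ¥3,532.56.
Total = ¥0.00 + ¥0.00 + ¥3,532.56 = ¥3,532.56.

¥3,532.56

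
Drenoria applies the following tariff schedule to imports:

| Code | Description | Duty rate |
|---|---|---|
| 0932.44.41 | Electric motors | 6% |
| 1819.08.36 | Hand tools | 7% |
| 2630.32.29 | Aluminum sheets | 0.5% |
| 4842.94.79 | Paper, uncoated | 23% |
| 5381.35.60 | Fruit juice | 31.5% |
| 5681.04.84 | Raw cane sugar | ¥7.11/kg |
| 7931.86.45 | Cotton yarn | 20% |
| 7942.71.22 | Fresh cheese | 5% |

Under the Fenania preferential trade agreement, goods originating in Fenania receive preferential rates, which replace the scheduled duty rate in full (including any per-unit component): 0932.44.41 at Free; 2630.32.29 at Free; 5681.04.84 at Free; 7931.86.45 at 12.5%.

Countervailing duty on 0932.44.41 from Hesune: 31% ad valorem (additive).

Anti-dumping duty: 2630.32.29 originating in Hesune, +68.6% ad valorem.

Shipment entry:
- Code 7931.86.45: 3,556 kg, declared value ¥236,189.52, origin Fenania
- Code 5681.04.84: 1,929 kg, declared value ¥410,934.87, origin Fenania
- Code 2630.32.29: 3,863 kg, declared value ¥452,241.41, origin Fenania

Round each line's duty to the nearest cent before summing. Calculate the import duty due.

¥29,523.69

Line 1 (7931.86.45, Fenania, 3,556 kg, ¥236,189.52):
Base rate for 7931.86.45 is 20%.
Origin Fenania qualifies under the Drenoria–Fenania agreement and 7931.86.45 is covered: preferential rate 12.5% applies instead.
Duty = ¥236,189.52 × 12.5% = ¥29,523.69.
Line 2 (5681.04.84, Fenania, 1,929 kg, ¥410,934.87):
Base rate for 5681.04.84 is ¥7.11/kg.
Origin Fenania qualifies under the Drenoria–Fenania agreement and 5681.04.84 is covered: preferential rate Free applies instead.
Duty = ¥410,934.87 × 0% = ¥0.00.
Line 3 (2630.32.29, Fenania, 3,863 kg, ¥452,241.41):
Base rate for 2630.32.29 is 0.5%.
Origin Fenania qualifies under the Drenoria–Fenania agreement and 2630.32.29 is covered: preferential rate Free applies instead.
The additional-duty order on 2630.32.29 targets Hesune, not Fenania; it does not apply.
Duty = ¥452,241.41 × 0% = ¥0.00.
Total = ¥29,523.69 + ¥0.00 + ¥0.00 = ¥29,523.69.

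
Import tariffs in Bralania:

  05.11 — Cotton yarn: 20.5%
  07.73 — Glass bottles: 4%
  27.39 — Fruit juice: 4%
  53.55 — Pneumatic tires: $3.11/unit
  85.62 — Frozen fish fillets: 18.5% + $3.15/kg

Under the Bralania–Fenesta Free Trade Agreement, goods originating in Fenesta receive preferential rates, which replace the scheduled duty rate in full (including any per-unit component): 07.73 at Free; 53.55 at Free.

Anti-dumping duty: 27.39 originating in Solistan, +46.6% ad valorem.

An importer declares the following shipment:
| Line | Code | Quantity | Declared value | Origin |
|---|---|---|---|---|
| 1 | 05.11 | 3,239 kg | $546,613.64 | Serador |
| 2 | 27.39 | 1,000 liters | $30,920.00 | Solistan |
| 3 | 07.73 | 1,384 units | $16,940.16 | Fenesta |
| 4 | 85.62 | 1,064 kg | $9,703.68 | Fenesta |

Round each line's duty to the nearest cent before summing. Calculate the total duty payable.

$132,848.10

Line 1 (05.11, Serador, 3,239 kg, $546,613.64):
Base rate for 05.11 is 20.5%.
Duty = $546,613.64 × 20.5% = $112,055.80.
Line 2 (27.39, Solistan, 1,000 liters, $30,920.00):
Base rate for 27.39 is 4%.
Additional duty on 27.39 from Solistan: +46.6%. Applied ad valorem rate: 4% + 46.6% = 50.6%.
Duty = $30,920.00 × 50.6% = $15,645.52.
Line 3 (07.73, Fenesta, 1,384 units, $16,940.16):
Base rate for 07.73 is 4%.
Origin Fenesta qualifies under the Bralania–Fenesta agreement and 07.73 is covered: preferential rate Free applies instead.
Duty = $16,940.16 × 0% = $0.00.
Line 4 (85.62, Fenesta, 1,064 kg, $9,703.68):
Base rate for 85.62 is 18.5% + $3.15/kg.
Origin Fenesta is the FTA partner but 85.62 is not on the preference list; base rate stands.
Duty = $9,703.68 × 18.5% + 1,064 × $3.15 = $5,146.78.
Total = $112,055.80 + $15,645.52 + $0.00 + $5,146.78 = $132,848.10.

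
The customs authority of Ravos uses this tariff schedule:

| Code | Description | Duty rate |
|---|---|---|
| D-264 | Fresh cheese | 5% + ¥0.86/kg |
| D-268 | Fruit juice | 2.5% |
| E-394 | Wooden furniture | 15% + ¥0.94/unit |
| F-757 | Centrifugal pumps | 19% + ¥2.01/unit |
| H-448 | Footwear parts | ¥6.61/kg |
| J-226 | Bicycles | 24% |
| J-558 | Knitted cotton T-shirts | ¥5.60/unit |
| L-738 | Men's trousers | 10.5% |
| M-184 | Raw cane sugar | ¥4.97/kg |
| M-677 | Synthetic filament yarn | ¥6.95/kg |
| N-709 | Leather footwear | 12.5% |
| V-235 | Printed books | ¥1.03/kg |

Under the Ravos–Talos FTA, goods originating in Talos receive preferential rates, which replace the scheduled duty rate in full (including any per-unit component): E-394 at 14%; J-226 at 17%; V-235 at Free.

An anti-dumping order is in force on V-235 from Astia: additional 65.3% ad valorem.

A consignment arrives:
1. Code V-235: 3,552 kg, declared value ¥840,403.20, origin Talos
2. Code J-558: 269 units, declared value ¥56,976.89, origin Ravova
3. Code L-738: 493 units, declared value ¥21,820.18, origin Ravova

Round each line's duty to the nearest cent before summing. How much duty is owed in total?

¥3,797.52

Line 1 (V-235, Talos, 3,552 kg, ¥840,403.20):
Base rate for V-235 is ¥1.03/kg.
Origin Talos qualifies under the Ravos–Talos agreement and V-235 is covered: preferential rate Free applies instead.
The additional-duty order on V-235 targets Astia, not Talos; it does not apply.
Duty = ¥840,403.20 × 0% = ¥0.00.
Line 2 (J-558, Ravova, 269 units, ¥56,976.89):
Base rate for J-558 is ¥5.60/unit.
Duty = 269 × ¥5.60 = ¥1,506.40.
Line 3 (L-738, Ravova, 493 units, ¥21,820.18):
Base rate for L-738 is 10.5%.
Duty = ¥21,820.18 × 10.5% = ¥2,291.12.
Total = ¥0.00 + ¥1,506.40 + ¥2,291.12 = ¥3,797.52.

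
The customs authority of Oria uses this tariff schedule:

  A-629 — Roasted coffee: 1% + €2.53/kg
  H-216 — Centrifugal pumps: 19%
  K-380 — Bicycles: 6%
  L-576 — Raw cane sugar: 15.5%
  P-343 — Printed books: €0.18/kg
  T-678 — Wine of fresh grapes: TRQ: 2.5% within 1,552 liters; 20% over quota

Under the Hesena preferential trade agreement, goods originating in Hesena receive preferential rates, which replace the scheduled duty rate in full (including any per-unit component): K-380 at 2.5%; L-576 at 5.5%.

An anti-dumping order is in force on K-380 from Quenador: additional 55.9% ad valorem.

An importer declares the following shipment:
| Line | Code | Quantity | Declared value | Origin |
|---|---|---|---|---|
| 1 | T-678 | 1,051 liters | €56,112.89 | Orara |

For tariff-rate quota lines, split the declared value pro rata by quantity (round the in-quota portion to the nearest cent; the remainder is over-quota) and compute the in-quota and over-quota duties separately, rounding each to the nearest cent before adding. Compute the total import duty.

Line 1 (T-678, Orara, 1,051 liters, €56,112.89):
Code T-678 is under a tariff-rate quota (threshold 1,552 liters). Quantity 1,051 liters is within the quota, so the in-quota rate 2.5% applies to the full value.
Duty = €56,112.89 × 2.5% = €1,402.82.

€1,402.82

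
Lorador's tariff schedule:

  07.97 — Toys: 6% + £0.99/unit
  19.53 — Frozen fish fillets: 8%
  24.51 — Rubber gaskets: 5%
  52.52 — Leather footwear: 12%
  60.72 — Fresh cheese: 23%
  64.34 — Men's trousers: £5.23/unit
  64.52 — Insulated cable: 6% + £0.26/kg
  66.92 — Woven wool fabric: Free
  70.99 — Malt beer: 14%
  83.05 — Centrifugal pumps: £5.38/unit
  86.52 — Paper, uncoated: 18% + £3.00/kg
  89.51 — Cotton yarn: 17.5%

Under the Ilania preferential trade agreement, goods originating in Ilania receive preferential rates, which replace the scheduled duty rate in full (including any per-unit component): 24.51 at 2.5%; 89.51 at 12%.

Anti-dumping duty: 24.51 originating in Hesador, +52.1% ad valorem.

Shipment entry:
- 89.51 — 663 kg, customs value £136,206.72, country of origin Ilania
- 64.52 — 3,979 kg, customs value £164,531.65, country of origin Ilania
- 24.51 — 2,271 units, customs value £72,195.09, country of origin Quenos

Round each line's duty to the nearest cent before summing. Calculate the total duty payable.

£30,861.00

Line 1 (89.51, Ilania, 663 kg, £136,206.72):
Base rate for 89.51 is 17.5%.
Origin Ilania qualifies under the Lorador–Ilania agreement and 89.51 is covered: preferential rate 12% applies instead.
Duty = £136,206.72 × 12% = £16,344.81.
Line 2 (64.52, Ilania, 3,979 kg, £164,531.65):
Base rate for 64.52 is 6% + £0.26/kg.
Origin Ilania is the FTA partner but 64.52 is not on the preference list; base rate stands.
Duty = £164,531.65 × 6% + 3,979 × £0.26 = £10,906.44.
Line 3 (24.51, Quenos, 2,271 units, £72,195.09):
Base rate for 24.51 is 5%.
24.51 has an FTA preferential rate, but origin Quenos is not Ilania; base rate stands.
The additional-duty order on 24.51 targets Hesador, not Quenos; it does not apply.
Duty = £72,195.09 × 5% = £3,609.75.
Total = £16,344.81 + £10,906.44 + £3,609.75 = £30,861.00.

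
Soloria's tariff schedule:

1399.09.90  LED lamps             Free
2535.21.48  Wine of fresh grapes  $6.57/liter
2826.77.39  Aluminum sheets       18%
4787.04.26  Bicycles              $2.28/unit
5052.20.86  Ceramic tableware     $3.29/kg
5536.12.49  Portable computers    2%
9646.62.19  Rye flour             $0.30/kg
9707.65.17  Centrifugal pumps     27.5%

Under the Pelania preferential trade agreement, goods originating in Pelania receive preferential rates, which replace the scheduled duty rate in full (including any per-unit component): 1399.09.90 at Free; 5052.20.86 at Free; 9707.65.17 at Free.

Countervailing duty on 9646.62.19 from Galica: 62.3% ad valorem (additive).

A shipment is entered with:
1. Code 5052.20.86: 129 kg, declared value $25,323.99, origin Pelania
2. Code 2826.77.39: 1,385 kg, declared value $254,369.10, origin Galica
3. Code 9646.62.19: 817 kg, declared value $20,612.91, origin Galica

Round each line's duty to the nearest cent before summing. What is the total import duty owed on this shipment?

$58,873.38

Line 1 (5052.20.86, Pelania, 129 kg, $25,323.99):
Base rate for 5052.20.86 is $3.29/kg.
Origin Pelania qualifies under the Soloria–Pelania agreement and 5052.20.86 is covered: preferential rate Free applies instead.
Duty = $25,323.99 × 0% = $0.00.
Line 2 (2826.77.39, Galica, 1,385 kg, $254,369.10):
Base rate for 2826.77.39 is 18%.
Duty = $254,369.10 × 18% = $45,786.44.
Line 3 (9646.62.19, Galica, 817 kg, $20,612.91):
Base rate for 9646.62.19 is $0.30/kg.
Additional duty on 9646.62.19 from Galica: +62.3% ad valorem. Applied ad valorem rate = 62.3%.
Duty = $20,612.91 × 62.3% + 817 × $0.30 = $13,086.94.
Total = $0.00 + $45,786.44 + $13,086.94 = $58,873.38.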